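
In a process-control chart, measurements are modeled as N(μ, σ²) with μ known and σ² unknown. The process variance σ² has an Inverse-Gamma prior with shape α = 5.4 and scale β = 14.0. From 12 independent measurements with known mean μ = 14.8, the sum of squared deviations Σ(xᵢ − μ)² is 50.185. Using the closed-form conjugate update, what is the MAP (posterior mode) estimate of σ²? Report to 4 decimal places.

With known mean μ and an Inverse-Gamma(α, β) prior on σ², the Normal likelihood is conjugate: posterior is Inv-Gamma(α + n/2, β + Σ(xᵢ−μ)²/2).
Posterior: Inv-Gamma(5.4 + 12/2, 14.0 + 50.185/2) = Inv-Gamma(11.40, 39.0925).
Mode = β/(α+1) = 39.0925/12.40 = 3.1526.

3.1526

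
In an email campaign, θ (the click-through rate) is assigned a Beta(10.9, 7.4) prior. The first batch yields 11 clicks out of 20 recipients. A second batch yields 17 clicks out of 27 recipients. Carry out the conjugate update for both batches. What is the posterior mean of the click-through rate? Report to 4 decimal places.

0.5957

The Beta prior is conjugate to a Binomial/Bernoulli likelihood; the update adds successes to α and failures to β.
After batch 1: Beta(10.9+11, 7.4+9) = Beta(21.9, 16.4).
After batch 2: Beta(21.9+17, 16.4+10) = Beta(38.9, 26.4).
Posterior mean = α/(α+β) = 38.9/65.3 = 0.5957.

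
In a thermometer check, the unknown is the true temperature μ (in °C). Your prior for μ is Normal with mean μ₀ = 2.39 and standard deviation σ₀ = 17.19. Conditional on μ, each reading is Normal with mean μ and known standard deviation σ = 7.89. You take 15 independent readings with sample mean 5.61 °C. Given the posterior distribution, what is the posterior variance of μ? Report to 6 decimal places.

4.092660

For Normal data with known variance σ², a Normal(μ₀, σ₀²) prior on μ is conjugate. Posterior precision = 1/σ₀² + n/σ²; posterior mean is the precision-weighted average of μ₀ and x̄.
σ₀² = 17.19² = 295.4961, σ² = 7.89² = 62.2521; σ² + n·σ₀² = 62.2521 + 15·295.4961 = 4494.6936.
Posterior precision = 1/σ₀² + n/σ² = 1/295.4961 + 15/62.2521 = (σ² + n·σ₀²)/(σ₀²σ²) = 4494.6936/(295.4961·62.2521); posterior variance σₙ² = σ₀²σ²/(σ² + n·σ₀²) = 295.4961·62.2521/4494.6936 = 4.092660.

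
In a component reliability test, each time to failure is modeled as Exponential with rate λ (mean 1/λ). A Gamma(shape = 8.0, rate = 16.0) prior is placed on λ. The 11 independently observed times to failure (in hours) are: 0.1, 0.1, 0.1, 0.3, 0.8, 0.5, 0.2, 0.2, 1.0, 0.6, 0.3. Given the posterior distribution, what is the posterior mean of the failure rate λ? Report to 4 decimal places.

With a Gamma(shape α, rate β) prior on the exponential rate λ, the posterior after n observations with total T = Σxᵢ is Gamma(α+n, β+T).
Sum of observations T = 4.2 hours; n = 11.
Posterior: Gamma(8.0+11, 16.0+4.2) = Gamma(19.0, 20.2).
Posterior mean of λ = α/β = 19.0/20.2 = 0.9406.

0.9406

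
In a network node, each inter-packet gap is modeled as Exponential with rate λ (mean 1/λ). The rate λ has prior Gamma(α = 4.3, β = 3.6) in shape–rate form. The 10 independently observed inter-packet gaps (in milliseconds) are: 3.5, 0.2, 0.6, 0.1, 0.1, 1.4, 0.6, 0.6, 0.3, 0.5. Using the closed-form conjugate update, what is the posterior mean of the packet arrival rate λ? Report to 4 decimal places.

1.2435

With a Gamma(shape α, rate β) prior on the exponential rate λ, the posterior after n observations with total T = Σxᵢ is Gamma(α+n, β+T).
Sum of observations T = 7.9 milliseconds; n = 10.
Posterior: Gamma(4.3+10, 3.6+7.9) = Gamma(14.3, 11.5).
Posterior mean of λ = α/β = 14.3/11.5 = 1.2435.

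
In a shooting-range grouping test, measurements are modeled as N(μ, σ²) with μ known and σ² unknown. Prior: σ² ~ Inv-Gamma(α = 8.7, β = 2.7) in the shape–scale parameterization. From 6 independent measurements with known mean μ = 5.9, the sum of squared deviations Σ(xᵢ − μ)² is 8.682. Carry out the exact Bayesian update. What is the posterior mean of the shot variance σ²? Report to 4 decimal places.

With known mean μ and an Inverse-Gamma(α, β) prior on σ², the Normal likelihood is conjugate: posterior is Inv-Gamma(α + n/2, β + Σ(xᵢ−μ)²/2).
Posterior: Inv-Gamma(8.7 + 6/2, 2.7 + 8.682/2) = Inv-Gamma(11.70, 7.0410).
E[σ²|data] = β/(α−1) = 7.0410/10.70 = 0.6580.

0.6580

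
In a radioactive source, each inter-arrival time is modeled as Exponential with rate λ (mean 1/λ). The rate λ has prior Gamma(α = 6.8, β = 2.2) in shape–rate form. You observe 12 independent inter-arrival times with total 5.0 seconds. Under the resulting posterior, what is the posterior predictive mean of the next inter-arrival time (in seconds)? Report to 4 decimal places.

With a Gamma(shape α, rate β) prior on the exponential rate λ, the posterior after n observations with total T = Σxᵢ is Gamma(α+n, β+T).
Posterior: Gamma(6.8+12, 2.2+5.0) = Gamma(18.8, 7.2).
The predictive distribution for the next observation is Lomax; its mean is β/(α−1) = 7.2/17.8 = 0.4045.

0.4045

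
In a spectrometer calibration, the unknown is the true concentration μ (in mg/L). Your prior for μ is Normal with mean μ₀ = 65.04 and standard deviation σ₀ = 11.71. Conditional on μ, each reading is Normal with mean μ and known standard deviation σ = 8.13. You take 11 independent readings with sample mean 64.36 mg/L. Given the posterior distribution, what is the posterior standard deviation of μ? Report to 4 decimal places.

For Normal data with known variance σ², a Normal(μ₀, σ₀²) prior on μ is conjugate. Posterior precision = 1/σ₀² + n/σ²; posterior mean is the precision-weighted average of μ₀ and x̄.
σ₀² = 11.71² = 137.1241, σ² = 8.13² = 66.0969; σ² + n·σ₀² = 66.0969 + 11·137.1241 = 1574.462.
Posterior precision = 1/σ₀² + n/σ² = 1/137.1241 + 11/66.0969 = (σ² + n·σ₀²)/(σ₀²σ²) = 1574.462/(137.1241·66.0969); posterior variance σₙ² = σ₀²σ²/(σ² + n·σ₀²) = 137.1241·66.0969/1574.462 = 5.756556.
Posterior SD = √σₙ² = √(137.1241·66.0969/1574.462) = 2.3993.

2.3993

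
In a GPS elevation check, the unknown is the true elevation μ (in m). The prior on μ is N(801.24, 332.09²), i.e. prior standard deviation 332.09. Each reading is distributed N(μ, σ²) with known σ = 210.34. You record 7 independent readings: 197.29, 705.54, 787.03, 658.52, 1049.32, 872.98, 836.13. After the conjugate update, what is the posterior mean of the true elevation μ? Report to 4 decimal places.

733.4305

For Normal data with known variance σ², a Normal(μ₀, σ₀²) prior on μ is conjugate. Posterior precision = 1/σ₀² + n/σ²; posterior mean is the precision-weighted average of μ₀ and x̄.
Σxᵢ = 197.29 + 705.54 + 787.03 + 658.52 + 1049.32 + 872.98 + 836.13 = 5106.81, so n·x̄ = 5106.81.
σ₀² = 332.09² = 110283.7681, σ² = 210.34² = 44242.9156; σ² + n·σ₀² = 44242.9156 + 7·110283.7681 = 816229.2923.
Posterior mean = (μ₀/σ₀² + n·x̄/σ²)/(1/σ₀² + n/σ²) = (σ²·μ₀ + σ₀²·n·x̄)/(σ² + n·σ₀²) = (44242.9156·801.24 + 110283.7681·5106.81)/816229.2923 = 598647443.466105/816229.2923 = 733.4305.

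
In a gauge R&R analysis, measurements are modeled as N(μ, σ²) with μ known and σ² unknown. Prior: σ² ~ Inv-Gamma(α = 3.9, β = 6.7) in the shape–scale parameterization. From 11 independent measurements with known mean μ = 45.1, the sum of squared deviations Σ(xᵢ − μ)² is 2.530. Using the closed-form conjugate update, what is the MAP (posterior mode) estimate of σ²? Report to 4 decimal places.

0.7659

With known mean μ and an Inverse-Gamma(α, β) prior on σ², the Normal likelihood is conjugate: posterior is Inv-Gamma(α + n/2, β + Σ(xᵢ−μ)²/2).
Posterior: Inv-Gamma(3.9 + 11/2, 6.7 + 2.530/2) = Inv-Gamma(9.40, 7.9650).
Mode = β/(α+1) = 7.9650/10.40 = 0.7659.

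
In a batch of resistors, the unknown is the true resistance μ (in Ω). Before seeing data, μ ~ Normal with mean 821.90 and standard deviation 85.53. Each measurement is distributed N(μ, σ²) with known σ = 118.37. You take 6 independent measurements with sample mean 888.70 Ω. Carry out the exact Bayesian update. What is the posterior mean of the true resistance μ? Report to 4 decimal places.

872.5358

For Normal data with known variance σ², a Normal(μ₀, σ₀²) prior on μ is conjugate. Posterior precision = 1/σ₀² + n/σ²; posterior mean is the precision-weighted average of μ₀ and x̄.
n·x̄ = 6·888.70 = 5332.2.
σ₀² = 85.53² = 7315.3809, σ² = 118.37² = 14011.4569; σ² + n·σ₀² = 14011.4569 + 6·7315.3809 = 57903.7423.
Posterior mean = (μ₀/σ₀² + n·x̄/σ²)/(1/σ₀² + n/σ²) = (σ²·μ₀ + σ₀²·n·x̄)/(σ² + n·σ₀²) = (14011.4569·821.90 + 7315.3809·5332.2)/57903.7423 = 50523090.46109/57903.7423 = 872.5358.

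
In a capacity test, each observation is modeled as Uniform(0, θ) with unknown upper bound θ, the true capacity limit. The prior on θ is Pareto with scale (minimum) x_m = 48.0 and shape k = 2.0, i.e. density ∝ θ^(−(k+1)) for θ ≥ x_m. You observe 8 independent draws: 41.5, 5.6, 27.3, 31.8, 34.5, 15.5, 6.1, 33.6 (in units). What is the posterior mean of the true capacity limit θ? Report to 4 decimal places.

A Pareto(scale x_m, shape k) prior on the upper bound θ of Uniform(0, θ) is conjugate: posterior is Pareto(max(x_m, max xᵢ), k + n).
Sample maximum = 41.5; prior scale x_m = 48.0 → posterior scale = max = 48.0.
Posterior shape = 2.0 + 8 = 10.0.
E[θ|data] = k·x_m/(k−1) = 10.0·48.0/9.0 = 53.3333.

53.3333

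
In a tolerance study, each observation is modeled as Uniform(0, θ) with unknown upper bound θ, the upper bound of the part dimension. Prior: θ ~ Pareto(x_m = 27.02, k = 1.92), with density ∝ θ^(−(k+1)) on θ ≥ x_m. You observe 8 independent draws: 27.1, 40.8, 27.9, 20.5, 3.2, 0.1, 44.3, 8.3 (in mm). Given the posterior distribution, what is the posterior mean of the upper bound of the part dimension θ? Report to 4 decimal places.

49.2664

A Pareto(scale x_m, shape k) prior on the upper bound θ of Uniform(0, θ) is conjugate: posterior is Pareto(max(x_m, max xᵢ), k + n).
Sample maximum = 44.3; prior scale x_m = 27.02 → posterior scale = max = 44.30.
Posterior shape = 1.92 + 8 = 9.92.
E[θ|data] = k·x_m/(k−1) = 9.92·44.30/8.92 = 49.2664.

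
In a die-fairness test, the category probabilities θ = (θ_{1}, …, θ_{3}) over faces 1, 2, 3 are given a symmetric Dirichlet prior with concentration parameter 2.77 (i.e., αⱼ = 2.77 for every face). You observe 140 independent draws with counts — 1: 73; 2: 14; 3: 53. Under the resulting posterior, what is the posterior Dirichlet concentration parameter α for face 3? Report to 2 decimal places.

The Dirichlet prior is conjugate to the Multinomial likelihood: each posterior αⱼ = prior αⱼ + observed count nⱼ.
Posterior concentration: (75.77, 16.77, 55.77), total = 148.31.
α_{3} = 2.77 + 53 = 55.77.

55.77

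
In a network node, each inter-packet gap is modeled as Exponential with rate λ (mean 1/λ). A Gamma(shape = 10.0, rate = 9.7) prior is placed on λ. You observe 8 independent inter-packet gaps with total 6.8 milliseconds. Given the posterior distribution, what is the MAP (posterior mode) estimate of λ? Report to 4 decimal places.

With a Gamma(shape α, rate β) prior on the exponential rate λ, the posterior after n observations with total T = Σxᵢ is Gamma(α+n, β+T).
Posterior: Gamma(10.0+8, 9.7+6.8) = Gamma(18.0, 16.5).
Mode = (α−1)/β = 1.0303.

1.0303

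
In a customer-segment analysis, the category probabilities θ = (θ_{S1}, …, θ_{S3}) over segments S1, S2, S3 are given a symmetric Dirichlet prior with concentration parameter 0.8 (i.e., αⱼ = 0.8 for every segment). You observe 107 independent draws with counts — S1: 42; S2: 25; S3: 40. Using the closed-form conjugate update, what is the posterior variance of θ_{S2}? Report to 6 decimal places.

The Dirichlet prior is conjugate to the Multinomial likelihood: each posterior αⱼ = prior αⱼ + observed count nⱼ.
Posterior concentration: (42.8, 25.8, 40.8), total = 109.4.
Var[θ_j] = α_j(Σα−α_j)/((Σα)²(Σα+1)) = 25.8·83.6/(109.4²·110.4) = 0.001632.

0.001632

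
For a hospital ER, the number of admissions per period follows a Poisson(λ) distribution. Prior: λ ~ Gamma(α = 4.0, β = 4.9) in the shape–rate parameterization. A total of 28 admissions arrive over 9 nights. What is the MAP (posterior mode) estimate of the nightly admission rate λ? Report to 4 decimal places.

With a Gamma(shape α, rate β) prior, the Poisson likelihood is conjugate: the posterior is Gamma(α + ΣXᵢ, β + n).
Posterior: Gamma(α+S, β+n) = Gamma(4.0+28, 4.9+9) = Gamma(32.0, 13.9).
Mode of Gamma(α,β) for α≥1 is (α−1)/β = 31.0/13.9 = 2.2302.

2.2302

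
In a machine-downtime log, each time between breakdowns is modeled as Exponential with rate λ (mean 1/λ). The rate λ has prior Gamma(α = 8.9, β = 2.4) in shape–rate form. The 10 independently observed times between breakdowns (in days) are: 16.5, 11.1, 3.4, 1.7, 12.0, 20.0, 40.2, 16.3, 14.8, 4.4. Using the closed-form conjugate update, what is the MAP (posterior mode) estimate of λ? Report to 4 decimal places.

0.1254

With a Gamma(shape α, rate β) prior on the exponential rate λ, the posterior after n observations with total T = Σxᵢ is Gamma(α+n, β+T).
Sum of observations T = 140.4 days; n = 10.
Posterior: Gamma(8.9+10, 2.4+140.4) = Gamma(18.9, 142.8).
Mode = (α−1)/β = 0.1254.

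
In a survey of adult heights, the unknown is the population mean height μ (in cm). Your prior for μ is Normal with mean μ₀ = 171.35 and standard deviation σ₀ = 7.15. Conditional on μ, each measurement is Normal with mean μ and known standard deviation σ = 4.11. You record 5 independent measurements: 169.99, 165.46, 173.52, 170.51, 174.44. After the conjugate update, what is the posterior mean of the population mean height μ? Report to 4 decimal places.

170.8191

For Normal data with known variance σ², a Normal(μ₀, σ₀²) prior on μ is conjugate. Posterior precision = 1/σ₀² + n/σ²; posterior mean is the precision-weighted average of μ₀ and x̄.
Σxᵢ = 169.99 + 165.46 + 173.52 + 170.51 + 174.44 = 853.92, so n·x̄ = 853.92.
σ₀² = 7.15² = 51.1225, σ² = 4.11² = 16.8921; σ² + n·σ₀² = 16.8921 + 5·51.1225 = 272.5046.
Posterior mean = (μ₀/σ₀² + n·x̄/σ²)/(1/σ₀² + n/σ²) = (σ²·μ₀ + σ₀²·n·x̄)/(σ² + n·σ₀²) = (16.8921·171.35 + 51.1225·853.92)/272.5046 = 46548.986535/272.5046 = 170.8191.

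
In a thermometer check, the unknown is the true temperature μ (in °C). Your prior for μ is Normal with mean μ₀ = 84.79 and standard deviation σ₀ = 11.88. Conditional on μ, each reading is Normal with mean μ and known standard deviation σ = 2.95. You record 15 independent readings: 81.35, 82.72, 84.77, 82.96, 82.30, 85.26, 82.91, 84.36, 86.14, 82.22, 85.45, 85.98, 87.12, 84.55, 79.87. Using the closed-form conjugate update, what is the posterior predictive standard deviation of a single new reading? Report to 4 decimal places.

For Normal data with known variance σ², a Normal(μ₀, σ₀²) prior on μ is conjugate. Posterior precision = 1/σ₀² + n/σ²; posterior mean is the precision-weighted average of μ₀ and x̄.
σ₀² = 11.88² = 141.1344, σ² = 2.95² = 8.7025; σ² + n·σ₀² = 8.7025 + 15·141.1344 = 2125.7185.
Posterior precision = 1/σ₀² + n/σ² = 1/141.1344 + 15/8.7025 = (σ² + n·σ₀²)/(σ₀²σ²) = 2125.7185/(141.1344·8.7025); posterior variance σₙ² = σ₀²σ²/(σ² + n·σ₀²) = 141.1344·8.7025/2125.7185 = 0.577792.
Predictive variance for one new observation = σₙ² + σ² = 141.1344·8.7025/2125.7185 + 8.7025 = σ²·(σ₀² + 2125.7185)/2125.7185 = 8.7025·2266.8529/2125.7185 = 9.280292; SD = √(8.7025·2266.8529/2125.7185) = 3.0464.

3.0464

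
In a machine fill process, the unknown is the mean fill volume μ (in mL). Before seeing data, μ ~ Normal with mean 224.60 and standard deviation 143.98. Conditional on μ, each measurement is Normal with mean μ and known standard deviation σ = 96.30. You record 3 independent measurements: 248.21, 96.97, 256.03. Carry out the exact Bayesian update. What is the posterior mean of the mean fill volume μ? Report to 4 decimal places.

For Normal data with known variance σ², a Normal(μ₀, σ₀²) prior on μ is conjugate. Posterior precision = 1/σ₀² + n/σ²; posterior mean is the precision-weighted average of μ₀ and x̄.
Σxᵢ = 248.21 + 96.97 + 256.03 = 601.21, so n·x̄ = 601.21.
σ₀² = 143.98² = 20730.2404, σ² = 96.30² = 9273.69; σ² + n·σ₀² = 9273.69 + 3·20730.2404 = 71464.4112.
Posterior mean = (μ₀/σ₀² + n·x̄/σ²)/(1/σ₀² + n/σ²) = (σ²·μ₀ + σ₀²·n·x̄)/(σ² + n·σ₀²) = (9273.69·224.60 + 20730.2404·601.21)/71464.4112 = 14546098.604884/71464.4112 = 203.5433.

203.5433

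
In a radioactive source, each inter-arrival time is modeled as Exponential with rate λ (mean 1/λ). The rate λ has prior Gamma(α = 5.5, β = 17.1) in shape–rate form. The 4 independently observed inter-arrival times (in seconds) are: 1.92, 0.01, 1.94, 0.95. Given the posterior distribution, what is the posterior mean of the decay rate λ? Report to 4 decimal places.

0.4334

With a Gamma(shape α, rate β) prior on the exponential rate λ, the posterior after n observations with total T = Σxᵢ is Gamma(α+n, β+T).
Sum of observations T = 4.82 seconds; n = 4.
Posterior: Gamma(5.5+4, 17.1+4.82) = Gamma(9.5, 21.92).
Posterior mean of λ = α/β = 9.5/21.92 = 0.4334.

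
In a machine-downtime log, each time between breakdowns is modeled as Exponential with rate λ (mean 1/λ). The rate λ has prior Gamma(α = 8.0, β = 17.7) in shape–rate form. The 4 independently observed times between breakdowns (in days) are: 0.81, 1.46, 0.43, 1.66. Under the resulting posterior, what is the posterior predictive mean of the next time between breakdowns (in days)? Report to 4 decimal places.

With a Gamma(shape α, rate β) prior on the exponential rate λ, the posterior after n observations with total T = Σxᵢ is Gamma(α+n, β+T).
Sum of observations T = 4.36 days; n = 4.
Posterior: Gamma(8.0+4, 17.7+4.36) = Gamma(12.0, 22.06).
The predictive distribution for the next observation is Lomax; its mean is β/(α−1) = 22.06/11.0 = 2.0055.

2.0055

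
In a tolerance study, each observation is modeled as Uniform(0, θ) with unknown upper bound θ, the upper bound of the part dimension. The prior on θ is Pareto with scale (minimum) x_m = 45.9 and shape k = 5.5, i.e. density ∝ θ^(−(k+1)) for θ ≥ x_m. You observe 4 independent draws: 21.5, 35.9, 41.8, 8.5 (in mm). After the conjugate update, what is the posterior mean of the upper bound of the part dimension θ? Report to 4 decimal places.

A Pareto(scale x_m, shape k) prior on the upper bound θ of Uniform(0, θ) is conjugate: posterior is Pareto(max(x_m, max xᵢ), k + n).
Sample maximum = 41.8; prior scale x_m = 45.9 → posterior scale = max = 45.9.
Posterior shape = 5.5 + 4 = 9.5.
E[θ|data] = k·x_m/(k−1) = 9.5·45.9/8.5 = 51.3000.

51.3000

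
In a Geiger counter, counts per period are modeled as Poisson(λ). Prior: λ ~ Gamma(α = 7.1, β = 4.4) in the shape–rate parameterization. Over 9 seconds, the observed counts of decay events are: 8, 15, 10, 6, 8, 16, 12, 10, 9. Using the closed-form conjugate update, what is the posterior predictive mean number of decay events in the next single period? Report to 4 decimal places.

With a Gamma(shape α, rate β) prior, the Poisson likelihood is conjugate: the posterior is Gamma(α + ΣXᵢ, β + n).
Sum of counts S = 94 over n = 9 seconds.
Posterior: Gamma(α+S, β+n) = Gamma(7.1+94, 4.4+9) = Gamma(101.1, 13.4).
The predictive distribution for one future period is NegBinom with mean α/β = 7.5448.

7.5448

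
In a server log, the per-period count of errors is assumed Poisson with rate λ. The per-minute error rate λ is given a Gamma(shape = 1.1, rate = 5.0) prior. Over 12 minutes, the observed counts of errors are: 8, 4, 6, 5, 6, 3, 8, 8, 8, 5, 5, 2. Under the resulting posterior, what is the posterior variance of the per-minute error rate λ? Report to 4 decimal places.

0.2391

With a Gamma(shape α, rate β) prior, the Poisson likelihood is conjugate: the posterior is Gamma(α + ΣXᵢ, β + n).
Sum of counts S = 68 over n = 12 minutes.
Posterior: Gamma(α+S, β+n) = Gamma(1.1+68, 5.0+12) = Gamma(69.1, 17.0).
Var = α/β² = 69.1/17.0² = 0.2391.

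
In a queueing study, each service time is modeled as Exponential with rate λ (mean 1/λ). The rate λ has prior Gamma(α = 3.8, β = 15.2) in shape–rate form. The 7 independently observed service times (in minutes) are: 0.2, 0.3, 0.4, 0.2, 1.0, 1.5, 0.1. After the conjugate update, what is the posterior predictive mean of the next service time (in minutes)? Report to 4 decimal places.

1.9286

With a Gamma(shape α, rate β) prior on the exponential rate λ, the posterior after n observations with total T = Σxᵢ is Gamma(α+n, β+T).
Sum of observations T = 3.7 minutes; n = 7.
Posterior: Gamma(3.8+7, 15.2+3.7) = Gamma(10.8, 18.9).
The predictive distribution for the next observation is Lomax; its mean is β/(α−1) = 18.9/9.8 = 1.9286.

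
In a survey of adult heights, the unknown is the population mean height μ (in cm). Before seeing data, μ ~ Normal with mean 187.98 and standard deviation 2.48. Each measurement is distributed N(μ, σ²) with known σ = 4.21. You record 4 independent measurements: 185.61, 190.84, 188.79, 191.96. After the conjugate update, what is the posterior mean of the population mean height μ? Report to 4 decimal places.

For Normal data with known variance σ², a Normal(μ₀, σ₀²) prior on μ is conjugate. Posterior precision = 1/σ₀² + n/σ²; posterior mean is the precision-weighted average of μ₀ and x̄.
Σxᵢ = 185.61 + 190.84 + 188.79 + 191.96 = 757.2, so n·x̄ = 757.2.
σ₀² = 2.48² = 6.1504, σ² = 4.21² = 17.7241; σ² + n·σ₀² = 17.7241 + 4·6.1504 = 42.3257.
Posterior mean = (μ₀/σ₀² + n·x̄/σ²)/(1/σ₀² + n/σ²) = (σ²·μ₀ + σ₀²·n·x̄)/(σ² + n·σ₀²) = (17.7241·187.98 + 6.1504·757.2)/42.3257 = 7988.859198/42.3257 = 188.7472.

188.7472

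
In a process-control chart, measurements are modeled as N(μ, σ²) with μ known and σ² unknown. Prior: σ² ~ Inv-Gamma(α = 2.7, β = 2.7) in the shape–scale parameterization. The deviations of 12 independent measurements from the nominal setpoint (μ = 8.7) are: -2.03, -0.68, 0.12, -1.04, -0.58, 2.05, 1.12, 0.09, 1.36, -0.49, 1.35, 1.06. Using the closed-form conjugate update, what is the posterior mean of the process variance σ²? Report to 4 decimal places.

With known mean μ and an Inverse-Gamma(α, β) prior on σ², the Normal likelihood is conjugate: posterior is Inv-Gamma(α + n/2, β + Σ(xᵢ−μ)²/2).
Σ(xᵢ−μ)² = (-2.03)² + (-0.68)² + (0.12)² + (-1.04)² + (-0.58)² + (2.05)² + (1.12)² + (0.09)² + (1.36)² + (-0.49)² + (1.35)² + (1.06)² = 16.5165.
Posterior: Inv-Gamma(2.7 + 12/2, 2.7 + 16.5165/2) = Inv-Gamma(8.70, 10.95825).
E[σ²|data] = β/(α−1) = 10.95825/7.70 = 1.4231.

1.4231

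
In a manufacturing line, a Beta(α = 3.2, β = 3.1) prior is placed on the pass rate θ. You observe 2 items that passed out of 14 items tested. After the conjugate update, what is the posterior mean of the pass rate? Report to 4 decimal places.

The Beta prior is conjugate to a Binomial/Bernoulli likelihood; the update adds successes to α and failures to β.
Posterior: Beta(α+k, β+n−k) = Beta(3.2+2, 3.1+12) = Beta(5.2, 15.1).
Posterior mean = α/(α+β) = 5.2/20.3 = 0.2562.

0.2562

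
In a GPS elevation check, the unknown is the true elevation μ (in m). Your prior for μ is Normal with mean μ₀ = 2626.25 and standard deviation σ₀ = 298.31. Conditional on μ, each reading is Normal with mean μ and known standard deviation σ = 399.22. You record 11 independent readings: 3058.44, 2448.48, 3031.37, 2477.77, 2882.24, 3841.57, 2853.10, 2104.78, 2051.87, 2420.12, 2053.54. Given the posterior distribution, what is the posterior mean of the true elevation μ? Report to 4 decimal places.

For Normal data with known variance σ², a Normal(μ₀, σ₀²) prior on μ is conjugate. Posterior precision = 1/σ₀² + n/σ²; posterior mean is the precision-weighted average of μ₀ and x̄.
Σxᵢ = 3058.44 + 2448.48 + 3031.37 + 2477.77 + 2882.24 + 3841.57 + 2853.10 + 2104.78 + 2051.87 + 2420.12 + 2053.54 = 29223.28, so n·x̄ = 29223.28.
σ₀² = 298.31² = 88988.8561, σ² = 399.22² = 159376.6084; σ² + n·σ₀² = 159376.6084 + 11·88988.8561 = 1138254.0255.
Posterior mean = (μ₀/σ₀² + n·x̄/σ²)/(1/σ₀² + n/σ²) = (σ²·μ₀ + σ₀²·n·x̄)/(σ² + n·σ₀²) = (159376.6084·2626.25 + 88988.8561·29223.28)/1138254.0255 = 3019109076.500508/1138254.0255 = 2652.4036.

2652.4036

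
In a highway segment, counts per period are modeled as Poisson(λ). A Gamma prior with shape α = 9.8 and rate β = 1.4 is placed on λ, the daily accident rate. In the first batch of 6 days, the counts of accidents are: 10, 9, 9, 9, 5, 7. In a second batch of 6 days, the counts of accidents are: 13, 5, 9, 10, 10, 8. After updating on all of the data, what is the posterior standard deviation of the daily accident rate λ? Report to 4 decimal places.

0.7961

With a Gamma(shape α, rate β) prior, the Poisson likelihood is conjugate: the posterior is Gamma(α + ΣXᵢ, β + n).
Batch 1: sum of counts S = 49 over n = 6 days.
After batch 1: Gamma(α+S, β+n) = Gamma(9.8+49, 1.4+6) = Gamma(58.8, 7.4).
Batch 2: sum of counts S = 55 over n = 6 days.
After batch 2: Gamma(α+S, β+n) = Gamma(58.8+55, 7.4+6) = Gamma(113.8, 13.4).
SD = √α/β = √113.8/13.4 = 0.7961.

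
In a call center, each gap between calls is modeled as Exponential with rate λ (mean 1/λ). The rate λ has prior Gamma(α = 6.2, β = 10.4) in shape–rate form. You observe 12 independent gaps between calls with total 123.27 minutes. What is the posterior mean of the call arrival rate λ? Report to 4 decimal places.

With a Gamma(shape α, rate β) prior on the exponential rate λ, the posterior after n observations with total T = Σxᵢ is Gamma(α+n, β+T).
Posterior: Gamma(6.2+12, 10.4+123.27) = Gamma(18.2, 133.67).
Posterior mean of λ = α/β = 18.2/133.67 = 0.1362.

0.1362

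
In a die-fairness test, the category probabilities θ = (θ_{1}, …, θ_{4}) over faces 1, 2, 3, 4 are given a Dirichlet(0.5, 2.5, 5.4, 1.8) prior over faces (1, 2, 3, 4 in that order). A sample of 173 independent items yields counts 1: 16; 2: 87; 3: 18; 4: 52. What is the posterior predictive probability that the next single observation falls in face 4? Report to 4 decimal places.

0.2937

The Dirichlet prior is conjugate to the Multinomial likelihood: each posterior αⱼ = prior αⱼ + observed count nⱼ.
Posterior concentration: (16.5, 89.5, 23.4, 53.8), total = 183.2.
P(next = 4 | data) = α_{4}/Σα = 0.2937.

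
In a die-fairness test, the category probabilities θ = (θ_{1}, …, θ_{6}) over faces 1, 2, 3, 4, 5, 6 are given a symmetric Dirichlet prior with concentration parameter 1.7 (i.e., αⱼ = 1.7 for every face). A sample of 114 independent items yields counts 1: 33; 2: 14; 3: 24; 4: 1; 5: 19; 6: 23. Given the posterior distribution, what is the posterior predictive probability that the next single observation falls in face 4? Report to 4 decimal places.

The Dirichlet prior is conjugate to the Multinomial likelihood: each posterior αⱼ = prior αⱼ + observed count nⱼ.
Posterior concentration: (34.7, 15.7, 25.7, 2.7, 20.7, 24.7), total = 124.2.
P(next = 4 | data) = α_{4}/Σα = 0.0217.

0.0217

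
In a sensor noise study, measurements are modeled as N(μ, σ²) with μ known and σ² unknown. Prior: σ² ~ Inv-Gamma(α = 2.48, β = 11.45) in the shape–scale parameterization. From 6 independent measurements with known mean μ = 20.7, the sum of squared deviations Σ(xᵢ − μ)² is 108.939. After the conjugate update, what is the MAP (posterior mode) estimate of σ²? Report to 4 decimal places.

With known mean μ and an Inverse-Gamma(α, β) prior on σ², the Normal likelihood is conjugate: posterior is Inv-Gamma(α + n/2, β + Σ(xᵢ−μ)²/2).
Posterior: Inv-Gamma(2.48 + 6/2, 11.45 + 108.939/2) = Inv-Gamma(5.48, 65.9195).
Mode = β/(α+1) = 65.9195/6.48 = 10.1728.

10.1728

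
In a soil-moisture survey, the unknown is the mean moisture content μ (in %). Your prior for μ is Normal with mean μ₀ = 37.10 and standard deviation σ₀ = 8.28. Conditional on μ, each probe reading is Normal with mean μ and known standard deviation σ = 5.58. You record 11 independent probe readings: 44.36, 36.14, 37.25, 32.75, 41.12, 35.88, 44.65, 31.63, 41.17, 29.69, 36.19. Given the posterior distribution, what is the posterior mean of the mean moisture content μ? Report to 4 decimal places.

For Normal data with known variance σ², a Normal(μ₀, σ₀²) prior on μ is conjugate. Posterior precision = 1/σ₀² + n/σ²; posterior mean is the precision-weighted average of μ₀ and x̄.
Σxᵢ = 44.36 + 36.14 + 37.25 + 32.75 + 41.12 + 35.88 + 44.65 + 31.63 + 41.17 + 29.69 + 36.19 = 410.83, so n·x̄ = 410.83.
σ₀² = 8.28² = 68.5584, σ² = 5.58² = 31.1364; σ² + n·σ₀² = 31.1364 + 11·68.5584 = 785.2788.
Posterior mean = (μ₀/σ₀² + n·x̄/σ²)/(1/σ₀² + n/σ²) = (σ²·μ₀ + σ₀²·n·x̄)/(σ² + n·σ₀²) = (31.1364·37.10 + 68.5584·410.83)/785.2788 = 29321.007912/785.2788 = 37.3383.

37.3383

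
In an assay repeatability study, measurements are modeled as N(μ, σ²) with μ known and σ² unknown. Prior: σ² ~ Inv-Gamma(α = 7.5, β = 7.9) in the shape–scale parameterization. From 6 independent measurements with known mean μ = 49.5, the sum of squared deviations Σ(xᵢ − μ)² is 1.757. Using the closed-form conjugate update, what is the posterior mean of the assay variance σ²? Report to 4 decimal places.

With known mean μ and an Inverse-Gamma(α, β) prior on σ², the Normal likelihood is conjugate: posterior is Inv-Gamma(α + n/2, β + Σ(xᵢ−μ)²/2).
Posterior: Inv-Gamma(7.5 + 6/2, 7.9 + 1.757/2) = Inv-Gamma(10.50, 8.7785).
E[σ²|data] = β/(α−1) = 8.7785/9.50 = 0.9241.

0.9241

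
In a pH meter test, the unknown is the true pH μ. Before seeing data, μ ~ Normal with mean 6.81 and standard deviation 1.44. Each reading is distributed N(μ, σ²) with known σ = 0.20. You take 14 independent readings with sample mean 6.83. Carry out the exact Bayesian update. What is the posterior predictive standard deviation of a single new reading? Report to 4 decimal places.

For Normal data with known variance σ², a Normal(μ₀, σ₀²) prior on μ is conjugate. Posterior precision = 1/σ₀² + n/σ²; posterior mean is the precision-weighted average of μ₀ and x̄.
σ₀² = 1.44² = 2.0736, σ² = 0.20² = 0.04; σ² + n·σ₀² = 0.04 + 14·2.0736 = 29.0704.
Posterior precision = 1/σ₀² + n/σ² = 1/2.0736 + 14/0.04 = (σ² + n·σ₀²)/(σ₀²σ²) = 29.0704/(2.0736·0.04); posterior variance σₙ² = σ₀²σ²/(σ² + n·σ₀²) = 2.0736·0.04/29.0704 = 0.002853.
Predictive variance for one new observation = σₙ² + σ² = 2.0736·0.04/29.0704 + 0.04 = σ²·(σ₀² + 29.0704)/29.0704 = 0.04·31.144/29.0704 = 0.042853; SD = √(0.04·31.144/29.0704) = 0.2070.

0.2070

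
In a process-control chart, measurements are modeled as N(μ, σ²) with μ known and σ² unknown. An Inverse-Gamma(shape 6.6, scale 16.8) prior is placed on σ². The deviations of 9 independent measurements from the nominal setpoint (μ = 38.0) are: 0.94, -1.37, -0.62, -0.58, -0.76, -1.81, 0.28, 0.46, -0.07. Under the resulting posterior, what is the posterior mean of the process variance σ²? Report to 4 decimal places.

2.0411

With known mean μ and an Inverse-Gamma(α, β) prior on σ², the Normal likelihood is conjugate: posterior is Inv-Gamma(α + n/2, β + Σ(xᵢ−μ)²/2).
Σ(xᵢ−μ)² = (0.94)² + (-1.37)² + (-0.62)² + (-0.58)² + (-0.76)² + (-1.81)² + (0.28)² + (0.46)² + (-0.07)² = 7.6299.
Posterior: Inv-Gamma(6.6 + 9/2, 16.8 + 7.6299/2) = Inv-Gamma(11.10, 20.61495).
E[σ²|data] = β/(α−1) = 20.61495/10.10 = 2.0411.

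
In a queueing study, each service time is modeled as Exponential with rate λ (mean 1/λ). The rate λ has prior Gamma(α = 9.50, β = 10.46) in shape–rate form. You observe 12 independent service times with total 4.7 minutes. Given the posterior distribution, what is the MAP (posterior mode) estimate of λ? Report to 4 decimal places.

1.3522

With a Gamma(shape α, rate β) prior on the exponential rate λ, the posterior after n observations with total T = Σxᵢ is Gamma(α+n, β+T).
Posterior: Gamma(9.50+12, 10.46+4.7) = Gamma(21.50, 15.16).
Mode = (α−1)/β = 1.3522.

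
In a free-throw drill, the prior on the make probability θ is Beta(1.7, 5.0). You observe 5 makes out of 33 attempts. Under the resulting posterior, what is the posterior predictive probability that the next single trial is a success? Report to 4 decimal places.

0.1688

The Beta prior is conjugate to a Binomial/Bernoulli likelihood; the update adds successes to α and failures to β.
Posterior: Beta(α+k, β+n−k) = Beta(1.7+5, 5.0+28) = Beta(6.7, 33.0).
For a single future Bernoulli trial, P(success | data) = α/(α+β) = 0.1688.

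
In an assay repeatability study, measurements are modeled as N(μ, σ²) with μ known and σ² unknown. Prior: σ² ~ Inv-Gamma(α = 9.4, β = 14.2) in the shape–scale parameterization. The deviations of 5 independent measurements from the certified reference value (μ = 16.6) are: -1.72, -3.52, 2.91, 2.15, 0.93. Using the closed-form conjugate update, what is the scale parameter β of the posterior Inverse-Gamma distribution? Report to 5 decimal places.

28.85215

With known mean μ and an Inverse-Gamma(α, β) prior on σ², the Normal likelihood is conjugate: posterior is Inv-Gamma(α + n/2, β + Σ(xᵢ−μ)²/2).
Σ(xᵢ−μ)² = (-1.72)² + (-3.52)² + (2.91)² + (2.15)² + (0.93)² = 29.3043.
Posterior: Inv-Gamma(9.4 + 5/2, 14.2 + 29.3043/2) = Inv-Gamma(11.90, 28.85215).
Posterior β = 28.85215.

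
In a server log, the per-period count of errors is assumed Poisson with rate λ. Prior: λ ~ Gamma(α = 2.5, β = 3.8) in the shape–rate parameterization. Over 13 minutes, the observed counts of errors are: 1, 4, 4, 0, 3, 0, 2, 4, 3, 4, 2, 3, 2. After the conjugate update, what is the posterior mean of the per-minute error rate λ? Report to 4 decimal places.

2.0536

With a Gamma(shape α, rate β) prior, the Poisson likelihood is conjugate: the posterior is Gamma(α + ΣXᵢ, β + n).
Sum of counts S = 32 over n = 13 minutes.
Posterior: Gamma(α+S, β+n) = Gamma(2.5+32, 3.8+13) = Gamma(34.5, 16.8).
Posterior mean = α/β = 34.5/16.8 = 2.0536.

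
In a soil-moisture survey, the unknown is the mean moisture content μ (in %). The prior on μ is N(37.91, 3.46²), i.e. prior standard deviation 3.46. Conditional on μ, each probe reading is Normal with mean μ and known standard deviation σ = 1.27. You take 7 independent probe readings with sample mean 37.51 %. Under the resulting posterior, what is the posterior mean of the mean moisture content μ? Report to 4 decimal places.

For Normal data with known variance σ², a Normal(μ₀, σ₀²) prior on μ is conjugate. Posterior precision = 1/σ₀² + n/σ²; posterior mean is the precision-weighted average of μ₀ and x̄.
n·x̄ = 7·37.51 = 262.57.
σ₀² = 3.46² = 11.9716, σ² = 1.27² = 1.6129; σ² + n·σ₀² = 1.6129 + 7·11.9716 = 85.4141.
Posterior mean = (μ₀/σ₀² + n·x̄/σ²)/(1/σ₀² + n/σ²) = (σ²·μ₀ + σ₀²·n·x̄)/(σ² + n·σ₀²) = (1.6129·37.91 + 11.9716·262.57)/85.4141 = 3204.528051/85.4141 = 37.5176.

37.5176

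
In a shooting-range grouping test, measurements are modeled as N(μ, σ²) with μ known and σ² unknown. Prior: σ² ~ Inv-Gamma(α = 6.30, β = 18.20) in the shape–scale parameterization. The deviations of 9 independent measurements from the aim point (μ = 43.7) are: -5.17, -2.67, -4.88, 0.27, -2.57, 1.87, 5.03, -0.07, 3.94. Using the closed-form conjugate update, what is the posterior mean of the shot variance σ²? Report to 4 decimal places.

With known mean μ and an Inverse-Gamma(α, β) prior on σ², the Normal likelihood is conjugate: posterior is Inv-Gamma(α + n/2, β + Σ(xᵢ−μ)²/2).
Σ(xᵢ−μ)² = (-5.17)² + (-2.67)² + (-4.88)² + (0.27)² + (-2.57)² + (1.87)² + (5.03)² + (-0.07)² + (3.94)² = 108.6763.
Posterior: Inv-Gamma(6.30 + 9/2, 18.20 + 108.6763/2) = Inv-Gamma(10.80, 72.53815).
E[σ²|data] = β/(α−1) = 72.53815/9.80 = 7.4019.

7.4019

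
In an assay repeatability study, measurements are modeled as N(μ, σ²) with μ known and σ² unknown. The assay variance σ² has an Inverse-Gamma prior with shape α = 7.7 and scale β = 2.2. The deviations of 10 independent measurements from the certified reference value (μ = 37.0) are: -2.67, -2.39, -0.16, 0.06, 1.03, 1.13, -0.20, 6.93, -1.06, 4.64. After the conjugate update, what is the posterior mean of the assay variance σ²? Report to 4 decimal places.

With known mean μ and an Inverse-Gamma(α, β) prior on σ², the Normal likelihood is conjugate: posterior is Inv-Gamma(α + n/2, β + Σ(xᵢ−μ)²/2).
Σ(xᵢ−μ)² = (-2.67)² + (-2.39)² + (-0.16)² + (0.06)² + (1.03)² + (1.13)² + (-0.20)² + (6.93)² + (-1.06)² + (4.64)² = 85.9261.
Posterior: Inv-Gamma(7.7 + 10/2, 2.2 + 85.9261/2) = Inv-Gamma(12.70, 45.16305).
E[σ²|data] = β/(α−1) = 45.16305/11.70 = 3.8601.

3.8601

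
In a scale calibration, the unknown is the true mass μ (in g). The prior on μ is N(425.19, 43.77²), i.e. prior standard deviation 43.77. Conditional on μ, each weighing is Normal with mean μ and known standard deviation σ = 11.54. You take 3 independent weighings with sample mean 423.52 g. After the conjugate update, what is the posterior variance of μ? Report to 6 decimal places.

43.385271

For Normal data with known variance σ², a Normal(μ₀, σ₀²) prior on μ is conjugate. Posterior precision = 1/σ₀² + n/σ²; posterior mean is the precision-weighted average of μ₀ and x̄.
σ₀² = 43.77² = 1915.8129, σ² = 11.54² = 133.1716; σ² + n·σ₀² = 133.1716 + 3·1915.8129 = 5880.6103.
Posterior precision = 1/σ₀² + n/σ² = 1/1915.8129 + 3/133.1716 = (σ² + n·σ₀²)/(σ₀²σ²) = 5880.6103/(1915.8129·133.1716); posterior variance σₙ² = σ₀²σ²/(σ² + n·σ₀²) = 1915.8129·133.1716/5880.6103 = 43.385271.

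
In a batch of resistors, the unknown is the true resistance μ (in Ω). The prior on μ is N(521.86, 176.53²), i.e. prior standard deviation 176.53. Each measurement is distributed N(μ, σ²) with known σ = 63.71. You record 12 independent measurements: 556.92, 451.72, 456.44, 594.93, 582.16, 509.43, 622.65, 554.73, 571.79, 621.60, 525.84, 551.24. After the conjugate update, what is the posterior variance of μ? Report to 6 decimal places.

For Normal data with known variance σ², a Normal(μ₀, σ₀²) prior on μ is conjugate. Posterior precision = 1/σ₀² + n/σ²; posterior mean is the precision-weighted average of μ₀ and x̄.
σ₀² = 176.53² = 31162.8409, σ² = 63.71² = 4058.9641; σ² + n·σ₀² = 4058.9641 + 12·31162.8409 = 378013.0549.
Posterior precision = 1/σ₀² + n/σ² = 1/31162.8409 + 12/4058.9641 = (σ² + n·σ₀²)/(σ₀²σ²) = 378013.0549/(31162.8409·4058.9641); posterior variance σₙ² = σ₀²σ²/(σ² + n·σ₀²) = 31162.8409·4058.9641/378013.0549 = 334.615037.

334.615037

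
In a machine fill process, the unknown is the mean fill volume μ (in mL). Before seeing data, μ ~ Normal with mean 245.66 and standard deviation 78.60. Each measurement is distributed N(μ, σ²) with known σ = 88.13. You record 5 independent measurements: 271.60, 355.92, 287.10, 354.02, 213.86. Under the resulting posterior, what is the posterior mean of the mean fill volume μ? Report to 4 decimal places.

286.2852

For Normal data with known variance σ², a Normal(μ₀, σ₀²) prior on μ is conjugate. Posterior precision = 1/σ₀² + n/σ²; posterior mean is the precision-weighted average of μ₀ and x̄.
Σxᵢ = 271.60 + 355.92 + 287.10 + 354.02 + 213.86 = 1482.5, so n·x̄ = 1482.5.
σ₀² = 78.60² = 6177.96, σ² = 88.13² = 7766.8969; σ² + n·σ₀² = 7766.8969 + 5·6177.96 = 38656.6969.
Posterior mean = (μ₀/σ₀² + n·x̄/σ²)/(1/σ₀² + n/σ²) = (σ²·μ₀ + σ₀²·n·x̄)/(σ² + n·σ₀²) = (7766.8969·245.66 + 6177.96·1482.5)/38656.6969 = 11066841.592454/38656.6969 = 286.2852.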